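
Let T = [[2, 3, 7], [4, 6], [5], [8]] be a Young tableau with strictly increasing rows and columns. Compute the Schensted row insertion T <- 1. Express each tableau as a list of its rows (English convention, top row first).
[[1, 3, 7], [2, 6], [4], [5], [8]]

In row 1, 1 replaces 2 (the leftmost entry greater than 1); 2 is bumped to row 2. In row 2, 2 replaces 4 (the leftmost entry greater than 2); 4 is bumped to row 3. In row 3, 4 replaces 5 (the leftmost entry greater than 4); 5 is bumped to row 4. In row 4, 5 replaces 8 (the leftmost entry greater than 5); 8 is bumped to row 5. 8 starts a new row 5. The new tableau is [[1, 3, 7], [2, 6], [4], [5], [8]].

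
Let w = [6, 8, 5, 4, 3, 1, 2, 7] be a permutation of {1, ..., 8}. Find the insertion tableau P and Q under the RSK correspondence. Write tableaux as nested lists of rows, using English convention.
P = [[1, 2, 7], [3, 8], [4], [5], [6]], Q = [[1, 2, 8], [3, 7], [4], [5], [6]]

Insert each entry of the permutation into P by Schensted row insertion, recording in Q the position of each new cell.

Insert 6: appended to row 1. P = [[6]].
Insert 8: appended to row 1. P = [[6, 8]].
Insert 5: 5 bumps 6 from row 1; 6 starts row 2. P = [[5, 8], [6]].
Insert 4: 4 bumps 5 from row 1; 5 bumps 6 from row 2; 6 starts row 3. P = [[4, 8], [5], [6]].
Insert 3: 3 bumps 4 from row 1; 4 bumps 5 from row 2; 5 bumps 6 from row 3; 6 starts row 4. P = [[3, 8], [4], [5], [6]].
Insert 1: 1 bumps 3 from row 1; 3 bumps 4 from row 2; 4 bumps 5 from row 3; 5 bumps 6 from row 4; 6 starts row 5. P = [[1, 8], [3], [4], [5], [6]].
Insert 2: 2 bumps 8 from row 1; 8 appends to row 2. P = [[1, 2], [3, 8], [4], [5], [6]].
Insert 7: appended to row 1. P = [[1, 2, 7], [3, 8], [4], [5], [6]].

So P = [[1, 2, 7], [3, 8], [4], [5], [6]], Q = [[1, 2, 8], [3, 7], [4], [5], [6]].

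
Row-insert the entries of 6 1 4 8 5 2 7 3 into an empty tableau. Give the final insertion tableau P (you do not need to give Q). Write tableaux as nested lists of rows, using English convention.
After inserting 6: P = [[6]].
After inserting 1: P = [[1], [6]].
After inserting 4: P = [[1, 4], [6]].
After inserting 8: P = [[1, 4, 8], [6]].
After inserting 5: P = [[1, 4, 5], [6, 8]].
After inserting 2: P = [[1, 2, 5], [4, 8], [6]].
After inserting 7: P = [[1, 2, 5, 7], [4, 8], [6]].
After inserting 3: P = [[1, 2, 3, 7], [4, 5], [6, 8]].

So P = [[1, 2, 3, 7], [4, 5], [6, 8]].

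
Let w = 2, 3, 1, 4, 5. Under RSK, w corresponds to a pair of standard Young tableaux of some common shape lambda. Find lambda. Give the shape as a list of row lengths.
[4, 1]

Row-insert each entry into an empty tableau.

After inserting 2: P = [[2]].
After inserting 3: P = [[2, 3]].
After inserting 1: P = [[1, 3], [2]].
After inserting 4: P = [[1, 3, 4], [2]].
After inserting 5: P = [[1, 3, 4, 5], [2]].

The final insertion tableau P = [[1, 3, 4, 5], [2]] has shape [4, 1].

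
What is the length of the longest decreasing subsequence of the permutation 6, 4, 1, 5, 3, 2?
4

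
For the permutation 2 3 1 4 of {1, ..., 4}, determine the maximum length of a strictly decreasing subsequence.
2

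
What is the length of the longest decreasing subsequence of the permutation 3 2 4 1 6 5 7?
3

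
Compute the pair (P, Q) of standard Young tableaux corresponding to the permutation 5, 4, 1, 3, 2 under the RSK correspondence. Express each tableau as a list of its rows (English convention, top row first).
P = [[1, 2], [3], [4], [5]], Q = [[1, 4], [2], [3], [5]]

Insert each entry of the permutation into P by Schensted row insertion, recording in Q the position of each new cell.

Insert 5: appended to row 1. P = [[5]].
Insert 4: 4 bumps 5 from row 1; 5 starts row 2. P = [[4], [5]].
Insert 1: 1 bumps 4 from row 1; 4 bumps 5 from row 2; 5 starts row 3. P = [[1], [4], [5]].
Insert 3: appended to row 1. P = [[1, 3], [4], [5]].
Insert 2: 2 bumps 3 from row 1; 3 bumps 4 from row 2; 4 bumps 5 from row 3; 5 starts row 4. P = [[1, 2], [3], [4], [5]].

So P = [[1, 2], [3], [4], [5]], Q = [[1, 4], [2], [3], [5]].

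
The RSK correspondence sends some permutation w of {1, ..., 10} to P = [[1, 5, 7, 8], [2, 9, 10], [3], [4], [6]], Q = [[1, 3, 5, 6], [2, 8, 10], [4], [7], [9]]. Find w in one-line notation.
Reverse RSK: for i = n, n-1, ..., 1, locate i in Q, remove the corresponding corner cell from P, and reverse-bump its entry up through P; the value ejected from row 1 is w(i).

So w = 6 4 5 3 9 10 2 7 1 8.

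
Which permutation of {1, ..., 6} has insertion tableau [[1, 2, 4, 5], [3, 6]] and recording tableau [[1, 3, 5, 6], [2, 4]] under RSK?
Reverse the RSK construction: for i from n down to 1, find the cell of Q containing i, remove the entry at that cell from P, and reverse-bump it up through P; the value ejected from row 1 is w(i).

Step i=6: Q has 6 at row 1, column 4; remove that cell from P, ejecting 5. So w(6) = 5. P is now [[1, 2, 4], [3, 6]].
Step i=5: Q has 5 at row 1, column 3; remove that cell from P, ejecting 4. So w(5) = 4. P is now [[1, 2], [3, 6]].
Step i=4: Q has 4 at row 2, column 2; remove 6 from row 2 of P and reverse-bump: 6 enters row 1 and ejects 2. So w(4) = 2. P is now [[1, 6], [3]].
Step i=3: Q has 3 at row 1, column 2; remove that cell from P, ejecting 6. So w(3) = 6. P is now [[1], [3]].
Step i=2: Q has 2 at row 2, column 1; remove 3 from row 2 of P and reverse-bump: 3 enters row 1 and ejects 1. So w(2) = 1. P is now [[3]].
Step i=1: Q has 1 at row 1, column 1; remove that cell from P, ejecting 3. So w(1) = 3. P is now [].

So w = 3 1 6 2 4 5.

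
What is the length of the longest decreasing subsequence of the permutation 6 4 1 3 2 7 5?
4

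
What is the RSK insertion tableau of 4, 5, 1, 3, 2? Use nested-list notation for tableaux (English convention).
Insert 4: appended to row 1. P = [[4]].
Insert 5: appended to row 1. P = [[4, 5]].
Insert 1: 1 bumps 4 from row 1; 4 starts row 2. P = [[1, 5], [4]].
Insert 3: 3 bumps 5 from row 1; 5 appends to row 2. P = [[1, 3], [4, 5]].
Insert 2: 2 bumps 3 from row 1; 3 bumps 4 from row 2; 4 starts row 3. P = [[1, 2], [3, 5], [4]].

So P = [[1, 2], [3, 5], [4]].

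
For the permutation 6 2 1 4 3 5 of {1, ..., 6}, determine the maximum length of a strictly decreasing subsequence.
3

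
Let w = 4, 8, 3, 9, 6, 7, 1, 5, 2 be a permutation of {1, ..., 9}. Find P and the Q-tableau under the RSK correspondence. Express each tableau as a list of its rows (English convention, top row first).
Insert each entry of the permutation into P by Schensted row insertion, recording in Q the position of each new cell.

Insert 4: appended to row 1. P = [[4]].
Insert 8: appended to row 1. P = [[4, 8]].
Insert 3: 3 bumps 4 from row 1; 4 starts row 2. P = [[3, 8], [4]].
Insert 9: appended to row 1. P = [[3, 8, 9], [4]].
Insert 6: 6 bumps 8 from row 1; 8 appends to row 2. P = [[3, 6, 9], [4, 8]].
Insert 7: 7 bumps 9 from row 1; 9 appends to row 2. P = [[3, 6, 7], [4, 8, 9]].
Insert 1: 1 bumps 3 from row 1; 3 bumps 4 from row 2; 4 starts row 3. P = [[1, 6, 7], [3, 8, 9], [4]].
Insert 5: 5 bumps 6 from row 1; 6 bumps 8 from row 2; 8 appends to row 3. P = [[1, 5, 7], [3, 6, 9], [4, 8]].
Insert 2: 2 bumps 5 from row 1; 5 bumps 6 from row 2; 6 bumps 8 from row 3; 8 starts row 4. P = [[1, 2, 7], [3, 5, 9], [4, 6], [8]].

So P = [[1, 2, 7], [3, 5, 9], [4, 6], [8]], Q = [[1, 2, 4], [3, 5, 6], [7, 8], [9]].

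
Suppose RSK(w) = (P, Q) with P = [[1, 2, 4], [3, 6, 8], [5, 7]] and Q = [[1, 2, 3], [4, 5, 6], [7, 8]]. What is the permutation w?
5 7 8 1 3 6 2 4

Reverse RSK: for i = n, n-1, ..., 1, locate i in Q, remove the corresponding corner cell from P, and reverse-bump its entry up through P; the value ejected from row 1 is w(i).

So w = 5 7 8 1 3 6 2 4.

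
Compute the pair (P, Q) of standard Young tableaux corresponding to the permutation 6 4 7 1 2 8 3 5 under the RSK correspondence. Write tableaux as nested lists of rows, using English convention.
P = [[1, 2, 3, 5], [4, 7, 8], [6]], Q = [[1, 3, 6, 8], [2, 5, 7], [4]]

Insert each entry of the permutation into P by Schensted row insertion, recording in Q the position of each new cell.

Insert 6: appended to row 1. P = [[6]], Q = [[1]].
Insert 4: 4 bumps 6 from row 1; 6 starts row 2. P = [[4], [6]], Q = [[1], [2]].
Insert 7: appended to row 1. P = [[4, 7], [6]], Q = [[1, 3], [2]].
Insert 1: 1 bumps 4 from row 1; 4 bumps 6 from row 2; 6 starts row 3. P = [[1, 7], [4], [6]], Q = [[1, 3], [2], [4]].
Insert 2: 2 bumps 7 from row 1; 7 appends to row 2. P = [[1, 2], [4, 7], [6]], Q = [[1, 3], [2, 5], [4]].
Insert 8: appended to row 1. P = [[1, 2, 8], [4, 7], [6]], Q = [[1, 3, 6], [2, 5], [4]].
Insert 3: 3 bumps 8 from row 1; 8 appends to row 2. P = [[1, 2, 3], [4, 7, 8], [6]], Q = [[1, 3, 6], [2, 5, 7], [4]].
Insert 5: appended to row 1. P = [[1, 2, 3, 5], [4, 7, 8], [6]], Q = [[1, 3, 6, 8], [2, 5, 7], [4]].

So P = [[1, 2, 3, 5], [4, 7, 8], [6]], Q = [[1, 3, 6, 8], [2, 5, 7], [4]].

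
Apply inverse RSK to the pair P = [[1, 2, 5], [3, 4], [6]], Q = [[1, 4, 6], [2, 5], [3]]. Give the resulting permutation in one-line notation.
6 3 1 4 2 5

Reverse the RSK construction: for i from n down to 1, find the cell of Q containing i, remove the entry at that cell from P, and reverse-bump it up through P; the value ejected from row 1 is w(i).

Step i=6: Q has 6 at row 1, column 3; remove that cell from P, ejecting 5. So w(6) = 5. P is now [[1, 2], [3, 4], [6]].
Step i=5: Q has 5 at row 2, column 2; remove 4 from row 2 of P and reverse-bump: 4 enters row 1 and ejects 2. So w(5) = 2. P is now [[1, 4], [3], [6]].
Step i=4: Q has 4 at row 1, column 2; remove that cell from P, ejecting 4. So w(4) = 4. P is now [[1], [3], [6]].
Step i=3: Q has 3 at row 3, column 1; remove 6 from row 3 of P and reverse-bump: 6 enters row 2 and ejects 3; 3 enters row 1 and ejects 1. So w(3) = 1. P is now [[3], [6]].
Step i=2: Q has 2 at row 2, column 1; remove 6 from row 2 of P and reverse-bump: 6 enters row 1 and ejects 3. So w(2) = 3. P is now [[6]].
Step i=1: Q has 1 at row 1, column 1; remove that cell from P, ejecting 6. So w(1) = 6. P is now [].

So w = 6 3 1 4 2 5.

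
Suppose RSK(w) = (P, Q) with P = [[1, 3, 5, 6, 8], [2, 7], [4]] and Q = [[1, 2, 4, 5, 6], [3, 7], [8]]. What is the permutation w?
2 4 3 5 7 8 6 1

Reverse the RSK construction: for i from n down to 1, find the cell of Q containing i, remove the entry at that cell from P, and reverse-bump it up through P; the value ejected from row 1 is w(i).

Step i=8: Q has 8 at row 3, column 1; remove 4 from row 3 of P and reverse-bump: 4 enters row 2 and ejects 2; 2 enters row 1 and ejects 1. So w(8) = 1. P is now [[2, 3, 5, 6, 8], [4, 7]].
Step i=7: Q has 7 at row 2, column 2; remove 7 from row 2 of P and reverse-bump: 7 enters row 1 and ejects 6. So w(7) = 6. P is now [[2, 3, 5, 7, 8], [4]].
Step i=6: Q has 6 at row 1, column 5; remove that cell from P, ejecting 8. So w(6) = 8. P is now [[2, 3, 5, 7], [4]].
Step i=5: Q has 5 at row 1, column 4; remove that cell from P, ejecting 7. So w(5) = 7. P is now [[2, 3, 5], [4]].
Step i=4: Q has 4 at row 1, column 3; remove that cell from P, ejecting 5. So w(4) = 5. P is now [[2, 3], [4]].
Step i=3: Q has 3 at row 2, column 1; remove 4 from row 2 of P and reverse-bump: 4 enters row 1 and ejects 3. So w(3) = 3. P is now [[2, 4]].
Step i=2: Q has 2 at row 1, column 2; remove that cell from P, ejecting 4. So w(2) = 4. P is now [[2]].
Step i=1: Q has 1 at row 1, column 1; remove that cell from P, ejecting 2. So w(1) = 2. P is now [].

So w = 2 4 3 5 7 8 6 1.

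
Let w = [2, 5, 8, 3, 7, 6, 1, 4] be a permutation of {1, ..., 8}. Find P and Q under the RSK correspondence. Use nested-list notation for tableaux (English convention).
P = [[1, 3, 4], [2, 6], [5, 7], [8]], Q = [[1, 2, 3], [4, 5], [6, 8], [7]]

Insert each entry of the permutation into P by Schensted row insertion, recording in Q the position of each new cell.

Insert 2: appended to row 1. P = [[2]], Q = [[1]].
Insert 5: appended to row 1. P = [[2, 5]], Q = [[1, 2]].
Insert 8: appended to row 1. P = [[2, 5, 8]], Q = [[1, 2, 3]].
Insert 3: 3 bumps 5 from row 1; 5 starts row 2. P = [[2, 3, 8], [5]], Q = [[1, 2, 3], [4]].
Insert 7: 7 bumps 8 from row 1; 8 appends to row 2. P = [[2, 3, 7], [5, 8]], Q = [[1, 2, 3], [4, 5]].
Insert 6: 6 bumps 7 from row 1; 7 bumps 8 from row 2; 8 starts row 3. P = [[2, 3, 6], [5, 7], [8]], Q = [[1, 2, 3], [4, 5], [6]].
Insert 1: 1 bumps 2 from row 1; 2 bumps 5 from row 2; 5 bumps 8 from row 3; 8 starts row 4. P = [[1, 3, 6], [2, 7], [5], [8]], Q = [[1, 2, 3], [4, 5], [6], [7]].
Insert 4: 4 bumps 6 from row 1; 6 bumps 7 from row 2; 7 appends to row 3. P = [[1, 3, 4], [2, 6], [5, 7], [8]], Q = [[1, 2, 3], [4, 5], [6, 8], [7]].

So P = [[1, 3, 4], [2, 6], [5, 7], [8]], Q = [[1, 2, 3], [4, 5], [6, 8], [7]].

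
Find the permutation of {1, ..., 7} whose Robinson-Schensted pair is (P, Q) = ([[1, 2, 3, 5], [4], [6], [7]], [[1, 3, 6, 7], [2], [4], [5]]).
Reverse the RSK construction: for i from n down to 1, find the cell of Q containing i, remove the entry at that cell from P, and reverse-bump it up through P; the value ejected from row 1 is w(i).

Step i=7: Q has 7 at row 1, column 4; remove that cell from P, ejecting 5. So w(7) = 5. P is now [[1, 2, 3], [4], [6], [7]].
Step i=6: Q has 6 at row 1, column 3; remove that cell from P, ejecting 3. So w(6) = 3. P is now [[1, 2], [4], [6], [7]].
Step i=5: Q has 5 at row 4, column 1; remove 7 from row 4 of P and reverse-bump: 7 enters row 3 and ejects 6; 6 enters row 2 and ejects 4; 4 enters row 1 and ejects 2. So w(5) = 2. P is now [[1, 4], [6], [7]].
Step i=4: Q has 4 at row 3, column 1; remove 7 from row 3 of P and reverse-bump: 7 enters row 2 and ejects 6; 6 enters row 1 and ejects 4. So w(4) = 4. P is now [[1, 6], [7]].
Step i=3: Q has 3 at row 1, column 2; remove that cell from P, ejecting 6. So w(3) = 6. P is now [[1], [7]].
Step i=2: Q has 2 at row 2, column 1; remove 7 from row 2 of P and reverse-bump: 7 enters row 1 and ejects 1. So w(2) = 1. P is now [[7]].
Step i=1: Q has 1 at row 1, column 1; remove that cell from P, ejecting 7. So w(1) = 7. P is now [].

So w = 7 1 6 4 2 3 5.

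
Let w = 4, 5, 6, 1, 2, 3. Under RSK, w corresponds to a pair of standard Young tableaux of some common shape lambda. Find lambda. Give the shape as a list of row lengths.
[3, 3]

Row-insert each entry into an empty tableau.

After inserting 4: P = [[4]].
After inserting 5: P = [[4, 5]].
After inserting 6: P = [[4, 5, 6]].
After inserting 1: P = [[1, 5, 6], [4]].
After inserting 2: P = [[1, 2, 6], [4, 5]].
After inserting 3: P = [[1, 2, 3], [4, 5, 6]].

The final insertion tableau P = [[1, 2, 3], [4, 5, 6]] has shape [3, 3].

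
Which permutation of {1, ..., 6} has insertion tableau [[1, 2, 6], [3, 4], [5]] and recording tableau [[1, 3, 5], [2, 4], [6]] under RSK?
Reverse RSK: for i = n, n-1, ..., 1, locate i in Q, remove the corresponding corner cell from P, and reverse-bump its entry up through P; the value ejected from row 1 is w(i).

So w = 3 1 5 4 6 2.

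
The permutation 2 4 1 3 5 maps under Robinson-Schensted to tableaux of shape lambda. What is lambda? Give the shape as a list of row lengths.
RSK row insertion gives P = [[1, 3, 5], [2, 4]], which has shape [3, 2].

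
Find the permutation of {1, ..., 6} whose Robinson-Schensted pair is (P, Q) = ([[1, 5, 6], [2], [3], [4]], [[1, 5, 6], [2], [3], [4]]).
Reverse RSK: for i = n, n-1, ..., 1, locate i in Q, remove the corresponding corner cell from P, and reverse-bump its entry up through P; the value ejected from row 1 is w(i).

So w = 4 3 2 1 5 6.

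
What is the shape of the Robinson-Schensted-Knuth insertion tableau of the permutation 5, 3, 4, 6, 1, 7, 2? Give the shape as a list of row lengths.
[4, 2, 1]

Row-insert each entry into an empty tableau.

After inserting 5: P = [[5]].
After inserting 3: P = [[3], [5]].
After inserting 4: P = [[3, 4], [5]].
After inserting 6: P = [[3, 4, 6], [5]].
After inserting 1: P = [[1, 4, 6], [3], [5]].
After inserting 7: P = [[1, 4, 6, 7], [3], [5]].
After inserting 2: P = [[1, 2, 6, 7], [3, 4], [5]].

The final insertion tableau P = [[1, 2, 6, 7], [3, 4], [5]] has shape [4, 2, 1].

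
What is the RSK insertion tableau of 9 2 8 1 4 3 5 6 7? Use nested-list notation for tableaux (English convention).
P = [[1, 3, 5, 6, 7], [2, 4], [8], [9]]

After inserting 9: P = [[9]].
After inserting 2: P = [[2], [9]].
After inserting 8: P = [[2, 8], [9]].
After inserting 1: P = [[1, 8], [2], [9]].
After inserting 4: P = [[1, 4], [2, 8], [9]].
After inserting 3: P = [[1, 3], [2, 4], [8], [9]].
After inserting 5: P = [[1, 3, 5], [2, 4], [8], [9]].
After inserting 6: P = [[1, 3, 5, 6], [2, 4], [8], [9]].
After inserting 7: P = [[1, 3, 5, 6, 7], [2, 4], [8], [9]].

So P = [[1, 3, 5, 6, 7], [2, 4], [8], [9]].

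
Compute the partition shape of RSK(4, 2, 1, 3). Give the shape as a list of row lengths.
Row-insert each entry into an empty tableau.

After inserting 4: P = [[4]].
After inserting 2: P = [[2], [4]].
After inserting 1: P = [[1], [2], [4]].
After inserting 3: P = [[1, 3], [2], [4]].

The final insertion tableau P = [[1, 3], [2], [4]] has shape [2, 1, 1].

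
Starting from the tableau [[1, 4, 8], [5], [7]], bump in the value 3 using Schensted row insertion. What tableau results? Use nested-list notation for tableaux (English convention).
[[1, 3, 8], [4], [5], [7]]

In row 1, 3 replaces 4 (the leftmost entry greater than 3); 4 is bumped to row 2. In row 2, 4 replaces 5 (the leftmost entry greater than 4); 5 is bumped to row 3. In row 3, 5 replaces 7 (the leftmost entry greater than 5); 7 is bumped to row 4. 7 starts a new row 4. The new tableau is [[1, 3, 8], [4], [5], [7]].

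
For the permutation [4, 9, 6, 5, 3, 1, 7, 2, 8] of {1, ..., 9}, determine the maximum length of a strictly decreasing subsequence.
5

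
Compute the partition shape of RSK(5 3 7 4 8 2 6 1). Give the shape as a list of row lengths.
[3, 3, 1, 1]

Row-insert each entry into an empty tableau.

After inserting 5: P = [[5]].
After inserting 3: P = [[3], [5]].
After inserting 7: P = [[3, 7], [5]].
After inserting 4: P = [[3, 4], [5, 7]].
After inserting 8: P = [[3, 4, 8], [5, 7]].
After inserting 2: P = [[2, 4, 8], [3, 7], [5]].
After inserting 6: P = [[2, 4, 6], [3, 7, 8], [5]].
After inserting 1: P = [[1, 4, 6], [2, 7, 8], [3], [5]].

The final insertion tableau P = [[1, 4, 6], [2, 7, 8], [3], [5]] has shape [3, 3, 1, 1].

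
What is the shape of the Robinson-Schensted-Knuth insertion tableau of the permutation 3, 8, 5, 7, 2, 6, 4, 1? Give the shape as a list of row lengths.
Row-insert each entry into an empty tableau.

After inserting 3: P = [[3]].
After inserting 8: P = [[3, 8]].
After inserting 5: P = [[3, 5], [8]].
After inserting 7: P = [[3, 5, 7], [8]].
After inserting 2: P = [[2, 5, 7], [3], [8]].
After inserting 6: P = [[2, 5, 6], [3, 7], [8]].
After inserting 4: P = [[2, 4, 6], [3, 5], [7], [8]].
After inserting 1: P = [[1, 4, 6], [2, 5], [3], [7], [8]].

The final insertion tableau P = [[1, 4, 6], [2, 5], [3], [7], [8]] has shape [3, 2, 1, 1, 1].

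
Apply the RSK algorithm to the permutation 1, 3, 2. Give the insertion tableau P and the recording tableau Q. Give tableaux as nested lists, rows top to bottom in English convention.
Insert each entry of the permutation into P by Schensted row insertion, recording in Q the position of each new cell.

Insert 1: appended to row 1. P = [[1]].
Insert 3: appended to row 1. P = [[1, 3]].
Insert 2: 2 bumps 3 from row 1; 3 starts row 2. P = [[1, 2], [3]].

So P = [[1, 2], [3]], Q = [[1, 2], [3]].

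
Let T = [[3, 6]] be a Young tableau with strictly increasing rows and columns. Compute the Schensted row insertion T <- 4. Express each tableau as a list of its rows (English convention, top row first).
[[3, 4], [6]]

In row 1, 4 replaces 6 (the leftmost entry greater than 4); 6 is bumped to row 2. 6 starts a new row 2. The new tableau is [[3, 4], [6]].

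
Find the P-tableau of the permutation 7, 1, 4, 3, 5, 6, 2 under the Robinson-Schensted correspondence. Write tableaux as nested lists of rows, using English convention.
Insert 7: appended to row 1. P = [[7]].
Insert 1: 1 bumps 7 from row 1; 7 starts row 2. P = [[1], [7]].
Insert 4: appended to row 1. P = [[1, 4], [7]].
Insert 3: 3 bumps 4 from row 1; 4 bumps 7 from row 2; 7 starts row 3. P = [[1, 3], [4], [7]].
Insert 5: appended to row 1. P = [[1, 3, 5], [4], [7]].
Insert 6: appended to row 1. P = [[1, 3, 5, 6], [4], [7]].
Insert 2: 2 bumps 3 from row 1; 3 bumps 4 from row 2; 4 bumps 7 from row 3; 7 starts row 4. P = [[1, 2, 5, 6], [3], [4], [7]].

So P = [[1, 2, 5, 6], [3], [4], [7]].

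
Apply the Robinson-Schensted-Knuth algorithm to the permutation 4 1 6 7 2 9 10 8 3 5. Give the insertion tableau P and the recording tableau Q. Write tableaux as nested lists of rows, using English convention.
Insert each entry of the permutation into P by Schensted row insertion, recording in Q the position of each new cell.

After inserting 4: P = [[4]].
After inserting 1: P = [[1], [4]].
After inserting 6: P = [[1, 6], [4]].
After inserting 7: P = [[1, 6, 7], [4]].
After inserting 2: P = [[1, 2, 7], [4, 6]].
After inserting 9: P = [[1, 2, 7, 9], [4, 6]].
After inserting 10: P = [[1, 2, 7, 9, 10], [4, 6]].
After inserting 8: P = [[1, 2, 7, 8, 10], [4, 6, 9]].
After inserting 3: P = [[1, 2, 3, 8, 10], [4, 6, 7], [9]].
After inserting 5: P = [[1, 2, 3, 5, 10], [4, 6, 7, 8], [9]].

So P = [[1, 2, 3, 5, 10], [4, 6, 7, 8], [9]], Q = [[1, 3, 4, 6, 7], [2, 5, 8, 10], [9]].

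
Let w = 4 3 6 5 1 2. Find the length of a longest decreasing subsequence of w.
3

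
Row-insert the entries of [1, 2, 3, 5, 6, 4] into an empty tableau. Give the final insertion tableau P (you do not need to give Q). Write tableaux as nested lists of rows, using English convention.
After inserting 1: P = [[1]].
After inserting 2: P = [[1, 2]].
After inserting 3: P = [[1, 2, 3]].
After inserting 5: P = [[1, 2, 3, 5]].
After inserting 6: P = [[1, 2, 3, 5, 6]].
After inserting 4: P = [[1, 2, 3, 4, 6], [5]].

So P = [[1, 2, 3, 4, 6], [5]].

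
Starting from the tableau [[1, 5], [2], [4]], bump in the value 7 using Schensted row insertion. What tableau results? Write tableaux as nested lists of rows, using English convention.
7 is larger than every entry of row 1, so it is appended to row 1. The new tableau is [[1, 5, 7], [2], [4]].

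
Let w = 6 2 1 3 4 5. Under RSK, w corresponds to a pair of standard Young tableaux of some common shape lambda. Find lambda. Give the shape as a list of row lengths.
RSK row insertion gives P = [[1, 3, 4, 5], [2], [6]], which has shape [4, 1, 1].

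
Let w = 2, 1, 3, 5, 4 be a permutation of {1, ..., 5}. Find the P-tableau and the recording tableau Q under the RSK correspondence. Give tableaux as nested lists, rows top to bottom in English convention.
P = [[1, 3, 4], [2, 5]], Q = [[1, 3, 4], [2, 5]]

Insert each entry of the permutation into P by Schensted row insertion, recording in Q the position of each new cell.

Insert 2: appended to row 1. P = [[2]].
Insert 1: 1 bumps 2 from row 1; 2 starts row 2. P = [[1], [2]].
Insert 3: appended to row 1. P = [[1, 3], [2]].
Insert 5: appended to row 1. P = [[1, 3, 5], [2]].
Insert 4: 4 bumps 5 from row 1; 5 appends to row 2. P = [[1, 3, 4], [2, 5]].

So P = [[1, 3, 4], [2, 5]], Q = [[1, 3, 4], [2, 5]].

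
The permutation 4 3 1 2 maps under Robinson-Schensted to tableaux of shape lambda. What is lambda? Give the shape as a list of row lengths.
[2, 1, 1]

RSK row insertion gives P = [[1, 2], [3], [4]], which has shape [2, 1, 1].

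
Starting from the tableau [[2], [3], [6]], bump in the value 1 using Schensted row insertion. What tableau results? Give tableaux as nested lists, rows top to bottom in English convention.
In row 1, 1 replaces 2 (the leftmost entry greater than 1); 2 is bumped to row 2. In row 2, 2 replaces 3 (the leftmost entry greater than 2); 3 is bumped to row 3. In row 3, 3 replaces 6 (the leftmost entry greater than 3); 6 is bumped to row 4. 6 starts a new row 4. The new tableau is [[1], [2], [3], [6]].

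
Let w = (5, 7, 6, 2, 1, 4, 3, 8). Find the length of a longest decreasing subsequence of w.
4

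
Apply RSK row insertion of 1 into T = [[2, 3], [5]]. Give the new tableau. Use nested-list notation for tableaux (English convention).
In row 1, 1 replaces 2 (the leftmost entry greater than 1); 2 is bumped to row 2. In row 2, 2 replaces 5 (the leftmost entry greater than 2); 5 is bumped to row 3. 5 starts a new row 3. The new tableau is [[1, 3], [2], [5]].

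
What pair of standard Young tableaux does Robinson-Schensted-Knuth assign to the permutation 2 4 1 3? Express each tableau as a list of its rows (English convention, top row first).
Insert each entry of the permutation into P by Schensted row insertion, recording in Q the position of each new cell.

Insert 2: appended to row 1. P = [[2]].
Insert 4: appended to row 1. P = [[2, 4]].
Insert 1: 1 bumps 2 from row 1; 2 starts row 2. P = [[1, 4], [2]].
Insert 3: 3 bumps 4 from row 1; 4 appends to row 2. P = [[1, 3], [2, 4]].

So P = [[1, 3], [2, 4]], Q = [[1, 2], [3, 4]].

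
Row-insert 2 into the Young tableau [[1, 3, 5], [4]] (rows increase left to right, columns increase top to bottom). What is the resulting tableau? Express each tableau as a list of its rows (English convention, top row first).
[[1, 2, 5], [3], [4]]

In row 1, 2 replaces 3 (the leftmost entry greater than 2); 3 is bumped to row 2. In row 2, 3 replaces 4 (the leftmost entry greater than 3); 4 is bumped to row 3. 4 starts a new row 3. The new tableau is [[1, 2, 5], [3], [4]].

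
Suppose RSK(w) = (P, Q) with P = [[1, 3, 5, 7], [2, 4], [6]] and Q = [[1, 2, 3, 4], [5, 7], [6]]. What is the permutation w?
2 4 6 7 5 1 3

Reverse the RSK construction: for i from n down to 1, find the cell of Q containing i, remove the entry at that cell from P, and reverse-bump it up through P; the value ejected from row 1 is w(i).

Step i=7: Q has 7 at row 2, column 2; remove 4 from row 2 of P and reverse-bump: 4 enters row 1 and ejects 3. So w(7) = 3. P is now [[1, 4, 5, 7], [2], [6]].
Step i=6: Q has 6 at row 3, column 1; remove 6 from row 3 of P and reverse-bump: 6 enters row 2 and ejects 2; 2 enters row 1 and ejects 1. So w(6) = 1. P is now [[2, 4, 5, 7], [6]].
Step i=5: Q has 5 at row 2, column 1; remove 6 from row 2 of P and reverse-bump: 6 enters row 1 and ejects 5. So w(5) = 5. P is now [[2, 4, 6, 7]].
Step i=4: Q has 4 at row 1, column 4; remove that cell from P, ejecting 7. So w(4) = 7. P is now [[2, 4, 6]].
Step i=3: Q has 3 at row 1, column 3; remove that cell from P, ejecting 6. So w(3) = 6. P is now [[2, 4]].
Step i=2: Q has 2 at row 1, column 2; remove that cell from P, ejecting 4. So w(2) = 4. P is now [[2]].
Step i=1: Q has 1 at row 1, column 1; remove that cell from P, ejecting 2. So w(1) = 2. P is now [].

So w = 2 4 6 7 5 1 3.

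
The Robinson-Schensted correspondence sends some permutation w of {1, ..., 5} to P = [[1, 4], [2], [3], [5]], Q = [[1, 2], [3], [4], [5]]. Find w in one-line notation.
3 5 4 2 1

Reverse the RSK construction: for i from n down to 1, find the cell of Q containing i, remove the entry at that cell from P, and reverse-bump it up through P; the value ejected from row 1 is w(i).

Step i=5: Q has 5 at row 4, column 1; remove 5 from row 4 of P and reverse-bump: 5 enters row 3 and ejects 3; 3 enters row 2 and ejects 2; 2 enters row 1 and ejects 1. So w(5) = 1. P is now [[2, 4], [3], [5]].
Step i=4: Q has 4 at row 3, column 1; remove 5 from row 3 of P and reverse-bump: 5 enters row 2 and ejects 3; 3 enters row 1 and ejects 2. So w(4) = 2. P is now [[3, 4], [5]].
Step i=3: Q has 3 at row 2, column 1; remove 5 from row 2 of P and reverse-bump: 5 enters row 1 and ejects 4. So w(3) = 4. P is now [[3, 5]].
Step i=2: Q has 2 at row 1, column 2; remove that cell from P, ejecting 5. So w(2) = 5. P is now [[3]].
Step i=1: Q has 1 at row 1, column 1; remove that cell from P, ejecting 3. So w(1) = 3. P is now [].

So w = 3 5 4 2 1.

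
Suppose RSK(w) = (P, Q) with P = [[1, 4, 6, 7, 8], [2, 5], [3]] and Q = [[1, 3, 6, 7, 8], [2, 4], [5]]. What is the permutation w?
Reverse the RSK construction: for i from n down to 1, find the cell of Q containing i, remove the entry at that cell from P, and reverse-bump it up through P; the value ejected from row 1 is w(i).

Step i=8: Q has 8 at row 1, column 5; remove that cell from P, ejecting 8. So w(8) = 8. P is now [[1, 4, 6, 7], [2, 5], [3]].
Step i=7: Q has 7 at row 1, column 4; remove that cell from P, ejecting 7. So w(7) = 7. P is now [[1, 4, 6], [2, 5], [3]].
Step i=6: Q has 6 at row 1, column 3; remove that cell from P, ejecting 6. So w(6) = 6. P is now [[1, 4], [2, 5], [3]].
Step i=5: Q has 5 at row 3, column 1; remove 3 from row 3 of P and reverse-bump: 3 enters row 2 and ejects 2; 2 enters row 1 and ejects 1. So w(5) = 1. P is now [[2, 4], [3, 5]].
Step i=4: Q has 4 at row 2, column 2; remove 5 from row 2 of P and reverse-bump: 5 enters row 1 and ejects 4. So w(4) = 4. P is now [[2, 5], [3]].
Step i=3: Q has 3 at row 1, column 2; remove that cell from P, ejecting 5. So w(3) = 5. P is now [[2], [3]].
Step i=2: Q has 2 at row 2, column 1; remove 3 from row 2 of P and reverse-bump: 3 enters row 1 and ejects 2. So w(2) = 2. P is now [[3]].
Step i=1: Q has 1 at row 1, column 1; remove that cell from P, ejecting 3. So w(1) = 3. P is now [].

So w = 3 2 5 4 1 6 7 8.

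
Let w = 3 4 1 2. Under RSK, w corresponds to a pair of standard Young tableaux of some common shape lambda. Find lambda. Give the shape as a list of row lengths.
[2, 2]

Row-insert each entry into an empty tableau.

After inserting 3: P = [[3]].
After inserting 4: P = [[3, 4]].
After inserting 1: P = [[1, 4], [3]].
After inserting 2: P = [[1, 2], [3, 4]].

The final insertion tableau P = [[1, 2], [3, 4]] has shape [2, 2].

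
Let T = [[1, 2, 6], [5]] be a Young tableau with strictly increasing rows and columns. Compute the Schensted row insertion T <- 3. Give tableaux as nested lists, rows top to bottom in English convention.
[[1, 2, 3], [5, 6]]

In row 1, 3 replaces 6 (the leftmost entry greater than 3); 6 is bumped to row 2. 6 is appended to row 2. The new tableau is [[1, 2, 3], [5, 6]].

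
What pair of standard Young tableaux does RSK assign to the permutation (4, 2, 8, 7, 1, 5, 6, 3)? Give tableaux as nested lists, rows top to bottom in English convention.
P = [[1, 3, 6], [2, 5], [4, 7], [8]], Q = [[1, 3, 7], [2, 4], [5, 6], [8]]

Insert each entry of the permutation into P by Schensted row insertion, recording in Q the position of each new cell.

Insert 4: appended to row 1. P = [[4]].
Insert 2: 2 bumps 4 from row 1; 4 starts row 2. P = [[2], [4]].
Insert 8: appended to row 1. P = [[2, 8], [4]].
Insert 7: 7 bumps 8 from row 1; 8 appends to row 2. P = [[2, 7], [4, 8]].
Insert 1: 1 bumps 2 from row 1; 2 bumps 4 from row 2; 4 starts row 3. P = [[1, 7], [2, 8], [4]].
Insert 5: 5 bumps 7 from row 1; 7 bumps 8 from row 2; 8 appends to row 3. P = [[1, 5], [2, 7], [4, 8]].
Insert 6: appended to row 1. P = [[1, 5, 6], [2, 7], [4, 8]].
Insert 3: 3 bumps 5 from row 1; 5 bumps 7 from row 2; 7 bumps 8 from row 3; 8 starts row 4. P = [[1, 3, 6], [2, 5], [4, 7], [8]].

So P = [[1, 3, 6], [2, 5], [4, 7], [8]], Q = [[1, 3, 7], [2, 4], [5, 6], [8]].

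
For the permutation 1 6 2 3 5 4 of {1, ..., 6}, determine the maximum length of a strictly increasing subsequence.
4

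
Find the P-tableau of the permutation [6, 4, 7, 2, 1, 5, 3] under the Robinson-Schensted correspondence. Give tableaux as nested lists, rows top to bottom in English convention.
P = [[1, 3], [2, 5], [4, 7], [6]]

Insert 6: appended to row 1. P = [[6]].
Insert 4: 4 bumps 6 from row 1; 6 starts row 2. P = [[4], [6]].
Insert 7: appended to row 1. P = [[4, 7], [6]].
Insert 2: 2 bumps 4 from row 1; 4 bumps 6 from row 2; 6 starts row 3. P = [[2, 7], [4], [6]].
Insert 1: 1 bumps 2 from row 1; 2 bumps 4 from row 2; 4 bumps 6 from row 3; 6 starts row 4. P = [[1, 7], [2], [4], [6]].
Insert 5: 5 bumps 7 from row 1; 7 appends to row 2. P = [[1, 5], [2, 7], [4], [6]].
Insert 3: 3 bumps 5 from row 1; 5 bumps 7 from row 2; 7 appends to row 3. P = [[1, 3], [2, 5], [4, 7], [6]].

So P = [[1, 3], [2, 5], [4, 7], [6]].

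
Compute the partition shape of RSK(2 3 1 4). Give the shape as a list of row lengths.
[3, 1]

Row-insert each entry into an empty tableau.

After inserting 2: P = [[2]].
After inserting 3: P = [[2, 3]].
After inserting 1: P = [[1, 3], [2]].
After inserting 4: P = [[1, 3, 4], [2]].

The final insertion tableau P = [[1, 3, 4], [2]] has shape [3, 1].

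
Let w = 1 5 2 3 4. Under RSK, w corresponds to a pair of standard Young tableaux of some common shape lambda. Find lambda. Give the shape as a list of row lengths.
Row-insert each entry into an empty tableau.

After inserting 1: P = [[1]].
After inserting 5: P = [[1, 5]].
After inserting 2: P = [[1, 2], [5]].
After inserting 3: P = [[1, 2, 3], [5]].
After inserting 4: P = [[1, 2, 3, 4], [5]].

The final insertion tableau P = [[1, 2, 3, 4], [5]] has shape [4, 1].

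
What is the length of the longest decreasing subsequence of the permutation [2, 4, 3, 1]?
3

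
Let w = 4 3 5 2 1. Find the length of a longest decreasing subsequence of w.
4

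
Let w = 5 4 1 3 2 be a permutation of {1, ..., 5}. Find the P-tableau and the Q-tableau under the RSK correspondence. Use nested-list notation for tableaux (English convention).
Insert each entry of the permutation into P by Schensted row insertion, recording in Q the position of each new cell.

Insert 5: appended to row 1. P = [[5]], Q = [[1]].
Insert 4: 4 bumps 5 from row 1; 5 starts row 2. P = [[4], [5]], Q = [[1], [2]].
Insert 1: 1 bumps 4 from row 1; 4 bumps 5 from row 2; 5 starts row 3. P = [[1], [4], [5]], Q = [[1], [2], [3]].
Insert 3: appended to row 1. P = [[1, 3], [4], [5]], Q = [[1, 4], [2], [3]].
Insert 2: 2 bumps 3 from row 1; 3 bumps 4 from row 2; 4 bumps 5 from row 3; 5 starts row 4. P = [[1, 2], [3], [4], [5]], Q = [[1, 4], [2], [3], [5]].

So P = [[1, 2], [3], [4], [5]], Q = [[1, 4], [2], [3], [5]].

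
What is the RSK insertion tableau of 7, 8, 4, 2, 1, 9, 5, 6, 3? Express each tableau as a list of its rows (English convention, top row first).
Insert 7: appended to row 1. P = [[7]].
Insert 8: appended to row 1. P = [[7, 8]].
Insert 4: 4 bumps 7 from row 1; 7 starts row 2. P = [[4, 8], [7]].
Insert 2: 2 bumps 4 from row 1; 4 bumps 7 from row 2; 7 starts row 3. P = [[2, 8], [4], [7]].
Insert 1: 1 bumps 2 from row 1; 2 bumps 4 from row 2; 4 bumps 7 from row 3; 7 starts row 4. P = [[1, 8], [2], [4], [7]].
Insert 9: appended to row 1. P = [[1, 8, 9], [2], [4], [7]].
Insert 5: 5 bumps 8 from row 1; 8 appends to row 2. P = [[1, 5, 9], [2, 8], [4], [7]].
Insert 6: 6 bumps 9 from row 1; 9 appends to row 2. P = [[1, 5, 6], [2, 8, 9], [4], [7]].
Insert 3: 3 bumps 5 from row 1; 5 bumps 8 from row 2; 8 appends to row 3. P = [[1, 3, 6], [2, 5, 9], [4, 8], [7]].

So P = [[1, 3, 6], [2, 5, 9], [4, 8], [7]].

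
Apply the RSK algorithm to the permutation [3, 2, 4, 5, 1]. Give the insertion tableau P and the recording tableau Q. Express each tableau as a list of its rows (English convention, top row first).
P = [[1, 4, 5], [2], [3]], Q = [[1, 3, 4], [2], [5]]

Insert each entry of the permutation into P by Schensted row insertion, recording in Q the position of each new cell.

Insert 3: appended to row 1. P = [[3]].
Insert 2: 2 bumps 3 from row 1; 3 starts row 2. P = [[2], [3]].
Insert 4: appended to row 1. P = [[2, 4], [3]].
Insert 5: appended to row 1. P = [[2, 4, 5], [3]].
Insert 1: 1 bumps 2 from row 1; 2 bumps 3 from row 2; 3 starts row 3. P = [[1, 4, 5], [2], [3]].

So P = [[1, 4, 5], [2], [3]], Q = [[1, 3, 4], [2], [5]].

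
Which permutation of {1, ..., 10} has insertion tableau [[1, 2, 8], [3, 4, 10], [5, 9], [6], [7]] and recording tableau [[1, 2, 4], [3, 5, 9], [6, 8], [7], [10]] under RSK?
7 9 3 10 6 5 1 4 8 2

Reverse the RSK construction: for i from n down to 1, find the cell of Q containing i, remove the entry at that cell from P, and reverse-bump it up through P; the value ejected from row 1 is w(i).

Step i=10: Q has 10 at row 5, column 1; remove 7 from row 5 of P and reverse-bump: 7 enters row 4 and ejects 6; 6 enters row 3 and ejects 5; 5 enters row 2 and ejects 4; 4 enters row 1 and ejects 2. So w(10) = 2. P is now [[1, 4, 8], [3, 5, 10], [6, 9], [7]].
Step i=9: Q has 9 at row 2, column 3; remove 10 from row 2 of P and reverse-bump: 10 enters row 1 and ejects 8. So w(9) = 8. P is now [[1, 4, 10], [3, 5], [6, 9], [7]].
Step i=8: Q has 8 at row 3, column 2; remove 9 from row 3 of P and reverse-bump: 9 enters row 2 and ejects 5; 5 enters row 1 and ejects 4. So w(8) = 4. P is now [[1, 5, 10], [3, 9], [6], [7]].
Step i=7: Q has 7 at row 4, column 1; remove 7 from row 4 of P and reverse-bump: 7 enters row 3 and ejects 6; 6 enters row 2 and ejects 3; 3 enters row 1 and ejects 1. So w(7) = 1. P is now [[3, 5, 10], [6, 9], [7]].
Step i=6: Q has 6 at row 3, column 1; remove 7 from row 3 of P and reverse-bump: 7 enters row 2 and ejects 6; 6 enters row 1 and ejects 5. So w(6) = 5. P is now [[3, 6, 10], [7, 9]].
Step i=5: Q has 5 at row 2, column 2; remove 9 from row 2 of P and reverse-bump: 9 enters row 1 and ejects 6. So w(5) = 6. P is now [[3, 9, 10], [7]].
Step i=4: Q has 4 at row 1, column 3; remove that cell from P, ejecting 10. So w(4) = 10. P is now [[3, 9], [7]].
Step i=3: Q has 3 at row 2, column 1; remove 7 from row 2 of P and reverse-bump: 7 enters row 1 and ejects 3. So w(3) = 3. P is now [[7, 9]].
Step i=2: Q has 2 at row 1, column 2; remove that cell from P, ejecting 9. So w(2) = 9. P is now [[7]].
Step i=1: Q has 1 at row 1, column 1; remove that cell from P, ejecting 7. So w(1) = 7. P is now [].

So w = 7 9 3 10 6 5 1 4 8 2.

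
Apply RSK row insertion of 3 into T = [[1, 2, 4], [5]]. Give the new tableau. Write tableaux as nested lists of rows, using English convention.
In row 1, 3 replaces 4 (the leftmost entry greater than 3); 4 is bumped to row 2. In row 2, 4 replaces 5 (the leftmost entry greater than 4); 5 is bumped to row 3. 5 starts a new row 3. The new tableau is [[1, 2, 3], [4], [5]].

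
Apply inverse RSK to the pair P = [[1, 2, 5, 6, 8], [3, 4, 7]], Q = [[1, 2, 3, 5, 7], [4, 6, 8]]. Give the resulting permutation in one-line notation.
3 4 5 1 7 2 8 6

Reverse the RSK construction: for i from n down to 1, find the cell of Q containing i, remove the entry at that cell from P, and reverse-bump it up through P; the value ejected from row 1 is w(i).

Step i=8: Q has 8 at row 2, column 3; remove 7 from row 2 of P and reverse-bump: 7 enters row 1 and ejects 6. So w(8) = 6. P is now [[1, 2, 5, 7, 8], [3, 4]].
Step i=7: Q has 7 at row 1, column 5; remove that cell from P, ejecting 8. So w(7) = 8. P is now [[1, 2, 5, 7], [3, 4]].
Step i=6: Q has 6 at row 2, column 2; remove 4 from row 2 of P and reverse-bump: 4 enters row 1 and ejects 2. So w(6) = 2. P is now [[1, 4, 5, 7], [3]].
Step i=5: Q has 5 at row 1, column 4; remove that cell from P, ejecting 7. So w(5) = 7. P is now [[1, 4, 5], [3]].
Step i=4: Q has 4 at row 2, column 1; remove 3 from row 2 of P and reverse-bump: 3 enters row 1 and ejects 1. So w(4) = 1. P is now [[3, 4, 5]].
Step i=3: Q has 3 at row 1, column 3; remove that cell from P, ejecting 5. So w(3) = 5. P is now [[3, 4]].
Step i=2: Q has 2 at row 1, column 2; remove that cell from P, ejecting 4. So w(2) = 4. P is now [[3]].
Step i=1: Q has 1 at row 1, column 1; remove that cell from P, ejecting 3. So w(1) = 3. P is now [].

So w = 3 4 5 1 7 2 8 6.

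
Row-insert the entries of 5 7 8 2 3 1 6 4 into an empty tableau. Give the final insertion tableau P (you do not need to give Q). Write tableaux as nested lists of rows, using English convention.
Insert 5: appended to row 1. P = [[5]].
Insert 7: appended to row 1. P = [[5, 7]].
Insert 8: appended to row 1. P = [[5, 7, 8]].
Insert 2: 2 bumps 5 from row 1; 5 starts row 2. P = [[2, 7, 8], [5]].
Insert 3: 3 bumps 7 from row 1; 7 appends to row 2. P = [[2, 3, 8], [5, 7]].
Insert 1: 1 bumps 2 from row 1; 2 bumps 5 from row 2; 5 starts row 3. P = [[1, 3, 8], [2, 7], [5]].
Insert 6: 6 bumps 8 from row 1; 8 appends to row 2. P = [[1, 3, 6], [2, 7, 8], [5]].
Insert 4: 4 bumps 6 from row 1; 6 bumps 7 from row 2; 7 appends to row 3. P = [[1, 3, 4], [2, 6, 8], [5, 7]].

So P = [[1, 3, 4], [2, 6, 8], [5, 7]].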